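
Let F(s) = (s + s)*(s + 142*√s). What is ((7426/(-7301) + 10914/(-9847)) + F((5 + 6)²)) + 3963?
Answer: 29565749753867/71892947 ≈ 4.1125e+5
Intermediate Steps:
F(s) = 2*s*(s + 142*√s) (F(s) = (2*s)*(s + 142*√s) = 2*s*(s + 142*√s))
((7426/(-7301) + 10914/(-9847)) + F((5 + 6)²)) + 3963 = ((7426/(-7301) + 10914/(-9847)) + (2*((5 + 6)²)² + 284*((5 + 6)²)^(3/2))) + 3963 = ((7426*(-1/7301) + 10914*(-1/9847)) + (2*(11²)² + 284*(11²)^(3/2))) + 3963 = ((-7426/7301 - 10914/9847) + (2*121² + 284*121^(3/2))) + 3963 = (-152806936/71892947 + (2*14641 + 284*1331)) + 3963 = (-152806936/71892947 + (29282 + 378004)) + 3963 = (-152806936/71892947 + 407286) + 3963 = 29280838004906/71892947 + 3963 = 29565749753867/71892947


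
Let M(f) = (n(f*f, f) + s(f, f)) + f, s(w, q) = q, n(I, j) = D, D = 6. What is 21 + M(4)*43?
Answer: 623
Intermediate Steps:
n(I, j) = 6
M(f) = 6 + 2*f (M(f) = (6 + f) + f = 6 + 2*f)
21 + M(4)*43 = 21 + (6 + 2*4)*43 = 21 + (6 + 8)*43 = 21 + 14*43 = 21 + 602 = 623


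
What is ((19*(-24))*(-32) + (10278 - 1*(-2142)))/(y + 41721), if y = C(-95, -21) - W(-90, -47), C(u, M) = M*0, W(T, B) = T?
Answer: 9004/13937 ≈ 0.64605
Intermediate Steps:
C(u, M) = 0
y = 90 (y = 0 - 1*(-90) = 0 + 90 = 90)
((19*(-24))*(-32) + (10278 - 1*(-2142)))/(y + 41721) = ((19*(-24))*(-32) + (10278 - 1*(-2142)))/(90 + 41721) = (-456*(-32) + (10278 + 2142))/41811 = (14592 + 12420)*(1/41811) = 27012*(1/41811) = 9004/13937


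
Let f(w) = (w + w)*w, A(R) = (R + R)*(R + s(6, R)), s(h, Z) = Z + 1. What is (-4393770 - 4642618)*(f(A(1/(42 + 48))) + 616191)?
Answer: -22832858054583611516/4100625 ≈ -5.5681e+12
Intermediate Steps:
s(h, Z) = 1 + Z
A(R) = 2*R*(1 + 2*R) (A(R) = (R + R)*(R + (1 + R)) = (2*R)*(1 + 2*R) = 2*R*(1 + 2*R))
f(w) = 2*w² (f(w) = (2*w)*w = 2*w²)
(-4393770 - 4642618)*(f(A(1/(42 + 48))) + 616191) = (-4393770 - 4642618)*(2*(2*(1 + 2/(42 + 48))/(42 + 48))² + 616191) = -9036388*(2*(2*(1 + 2/90)/90)² + 616191) = -9036388*(2*(2*(1/90)*(1 + 2*(1/90)))² + 616191) = -9036388*(2*(2*(1/90)*(1 + 1/45))² + 616191) = -9036388*(2*(2*(1/90)*(46/45))² + 616191) = -9036388*(2*(46/2025)² + 616191) = -9036388*(2*(2116/4100625) + 616191) = -9036388*(4232/4100625 + 616191) = -9036388*2526768223607/4100625 = -22832858054583611516/4100625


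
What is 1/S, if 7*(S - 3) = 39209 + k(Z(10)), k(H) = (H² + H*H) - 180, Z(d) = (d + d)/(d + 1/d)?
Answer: 71407/398429050 ≈ 0.00017922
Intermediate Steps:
Z(d) = 2*d/(d + 1/d) (Z(d) = (2*d)/(d + 1/d) = 2*d/(d + 1/d))
k(H) = -180 + 2*H² (k(H) = (H² + H²) - 180 = 2*H² - 180 = -180 + 2*H²)
S = 398429050/71407 (S = 3 + (39209 + (-180 + 2*(2*10²/(1 + 10²))²))/7 = 3 + (39209 + (-180 + 2*(2*100/(1 + 100))²))/7 = 3 + (39209 + (-180 + 2*(2*100/101)²))/7 = 3 + (39209 + (-180 + 2*(2*100*(1/101))²))/7 = 3 + (39209 + (-180 + 2*(200/101)²))/7 = 3 + (39209 + (-180 + 2*(40000/10201)))/7 = 3 + (39209 + (-180 + 80000/10201))/7 = 3 + (39209 - 1756180/10201)/7 = 3 + (⅐)*(398214829/10201) = 3 + 398214829/71407 = 398429050/71407 ≈ 5579.7)
1/S = 1/(398429050/71407) = 71407/398429050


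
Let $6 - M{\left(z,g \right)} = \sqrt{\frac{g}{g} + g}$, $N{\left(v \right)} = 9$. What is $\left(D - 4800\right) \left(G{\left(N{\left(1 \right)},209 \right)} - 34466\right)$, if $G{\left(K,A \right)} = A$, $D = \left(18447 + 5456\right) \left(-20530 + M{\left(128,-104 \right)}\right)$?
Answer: $16806140670804 + 818845071 i \sqrt{103} \approx 1.6806 \cdot 10^{13} + 8.3104 \cdot 10^{9} i$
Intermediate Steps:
$M{\left(z,g \right)} = 6 - \sqrt{1 + g}$ ($M{\left(z,g \right)} = 6 - \sqrt{\frac{g}{g} + g} = 6 - \sqrt{1 + g}$)
$D = -490585172 - 23903 i \sqrt{103}$ ($D = \left(18447 + 5456\right) \left(-20530 + \left(6 - \sqrt{1 - 104}\right)\right) = 23903 \left(-20530 + \left(6 - \sqrt{-103}\right)\right) = 23903 \left(-20530 + \left(6 - i \sqrt{103}\right)\right) = 23903 \left(-20524 - i \sqrt{103}\right) = -490585172 - 23903 i \sqrt{103} \approx -4.9059 \cdot 10^{8} - 2.4259 \cdot 10^{5} i$)
$\left(D - 4800\right) \left(G{\left(N{\left(1 \right)},209 \right)} - 34466\right) = \left(\left(-490585172 - 23903 i \sqrt{103}\right) - 4800\right) \left(209 - 34466\right) = \left(-490589972 - 23903 i \sqrt{103}\right) \left(-34257\right) = 16806140670804 + 818845071 i \sqrt{103}$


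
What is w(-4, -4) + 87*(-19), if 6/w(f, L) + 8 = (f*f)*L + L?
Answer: -62817/38 ≈ -1653.1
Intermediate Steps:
w(f, L) = 6/(-8 + L + L*f²) (w(f, L) = 6/(-8 + ((f*f)*L + L)) = 6/(-8 + (f²*L + L)) = 6/(-8 + (L*f² + L)) = 6/(-8 + (L + L*f²)) = 6/(-8 + L + L*f²))
w(-4, -4) + 87*(-19) = 6/(-8 - 4 - 4*(-4)²) + 87*(-19) = 6/(-8 - 4 - 4*16) - 1653 = 6/(-8 - 4 - 64) - 1653 = 6/(-76) - 1653 = 6*(-1/76) - 1653 = -3/38 - 1653 = -62817/38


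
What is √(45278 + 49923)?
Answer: √95201 ≈ 308.55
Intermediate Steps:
√(45278 + 49923) = √95201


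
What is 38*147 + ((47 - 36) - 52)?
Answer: 5545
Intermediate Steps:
38*147 + ((47 - 36) - 52) = 5586 + (11 - 52) = 5586 - 41 = 5545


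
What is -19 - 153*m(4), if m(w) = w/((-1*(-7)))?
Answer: -745/7 ≈ -106.43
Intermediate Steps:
m(w) = w/7
-19 - 153*m(4) = -19 - 153*4/7 = -19 - 612/7 = -745/7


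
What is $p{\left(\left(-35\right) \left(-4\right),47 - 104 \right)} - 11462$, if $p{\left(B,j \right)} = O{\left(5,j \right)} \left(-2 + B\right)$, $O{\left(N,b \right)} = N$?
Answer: $-10772$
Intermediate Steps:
$p{\left(B,j \right)} = -10 + 5 B$ ($p{\left(B,j \right)} = 5 \left(-2 + B\right) = -10 + 5 B$)
$p{\left(\left(-35\right) \left(-4\right),47 - 104 \right)} - 11462 = \left(-10 + 5 \left(\left(-35\right) \left(-4\right)\right)\right) - 11462 = \left(-10 + 5 \cdot 140\right) - 11462 = \left(-10 + 700\right) - 11462 = 690 - 11462 = -10772$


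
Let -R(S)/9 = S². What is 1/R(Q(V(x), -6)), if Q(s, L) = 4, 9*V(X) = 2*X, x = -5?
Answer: -1/144 ≈ -0.0069444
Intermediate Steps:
V(X) = 2*X/9 (V(X) = (2*X)/9 = 2*X/9)
R(S) = -9*S²
1/R(Q(V(x), -6)) = 1/(-9*4²) = 1/(-9*16) = 1/(-144) = -1/144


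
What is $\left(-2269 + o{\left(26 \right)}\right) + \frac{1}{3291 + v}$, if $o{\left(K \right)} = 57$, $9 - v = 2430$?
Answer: $- \frac{1924439}{870} \approx -2212.0$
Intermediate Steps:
$v = -2421$ ($v = 9 - 2430 = -2421$)
$\left(-2269 + o{\left(26 \right)}\right) + \frac{1}{3291 + v} = \left(-2269 + 57\right) + \frac{1}{3291 - 2421} = -2212 + \frac{1}{870} = - \frac{1924439}{870}$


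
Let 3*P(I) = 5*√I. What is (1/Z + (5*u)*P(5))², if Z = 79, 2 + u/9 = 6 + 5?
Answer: 14217778126/6241 + 1350*√5/79 ≈ 2.2782e+6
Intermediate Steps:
u = 81 (u = -18 + 9*(6 + 5) = -18 + 9*11 = -18 + 99 = 81)
P(I) = 5*√I/3 (P(I) = (5*√I)/3 = 5*√I/3)
(1/Z + (5*u)*P(5))² = (1/79 + (5*81)*(5*√5/3))² = (1/79 + 405*(5*√5/3))² = (1/79 + 675*√5)²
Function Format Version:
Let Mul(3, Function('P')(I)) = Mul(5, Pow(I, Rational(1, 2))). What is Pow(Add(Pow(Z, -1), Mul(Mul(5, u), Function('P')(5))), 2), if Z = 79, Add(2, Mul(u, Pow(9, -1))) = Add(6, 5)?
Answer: Add(Rational(14217778126, 6241), Mul(Rational(1350, 79), Pow(5, Rational(1, 2)))) ≈ 2.2782e+6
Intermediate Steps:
u = 81 (u = Add(-18, Mul(9, Add(6, 5))) = Add(-18, Mul(9, 11)) = Add(-18, 99) = 81)
Function('P')(I) = Mul(Rational(5, 3), Pow(I, Rational(1, 2))) (Function('P')(I) = Mul(Rational(1, 3), Mul(5, Pow(I, Rational(1, 2)))) = Mul(Rational(5, 3), Pow(I, Rational(1, 2))))
Pow(Add(Pow(Z, -1), Mul(Mul(5, u), Function('P')(5))), 2) = Pow(Add(Pow(79, -1), Mul(Mul(5, 81), Mul(Rational(5, 3), Pow(5, Rational(1, 2))))), 2) = Pow(Add(Rational(1, 79), Mul(405, Mul(Rational(5, 3), Pow(5, Rational(1, 2))))), 2) = Pow(Add(Rational(1, 79), Mul(675, Pow(5, Rational(1, 2)))), 2)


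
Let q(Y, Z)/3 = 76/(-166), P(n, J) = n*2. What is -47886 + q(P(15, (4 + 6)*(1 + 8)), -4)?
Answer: -3974652/83 ≈ -47887.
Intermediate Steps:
P(n, J) = 2*n
q(Y, Z) = -114/83 (q(Y, Z) = 3*(76/(-166)) = 3*(76*(-1/166)) = 3*(-38/83) = -114/83)
-47886 + q(P(15, (4 + 6)*(1 + 8)), -4) = -47886 - 114/83 = -3974652/83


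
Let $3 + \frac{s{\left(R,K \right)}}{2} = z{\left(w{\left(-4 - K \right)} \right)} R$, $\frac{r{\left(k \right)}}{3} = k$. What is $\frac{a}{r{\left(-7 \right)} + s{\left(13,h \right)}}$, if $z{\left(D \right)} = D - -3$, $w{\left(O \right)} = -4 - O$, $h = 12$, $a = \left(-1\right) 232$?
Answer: $- \frac{232}{363} \approx -0.63912$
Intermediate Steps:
$a = -232$
$r{\left(k \right)} = 3 k$
$z{\left(D \right)} = 3 + D$ ($z{\left(D \right)} = D + 3 = 3 + D$)
$s{\left(R,K \right)} = -6 + 2 R \left(3 + K\right)$ ($s{\left(R,K \right)} = -6 + 2 \left(3 - - K\right) R = -6 + 2 \left(3 + \left(-4 + \left(4 + K\right)\right)\right) R = -6 + 2 \left(3 + K\right) R = -6 + 2 R \left(3 + K\right)$)
$\frac{a}{r{\left(-7 \right)} + s{\left(13,h \right)}} = \frac{1}{3 \left(-7\right) - \left(6 - 26 \left(3 + 12\right)\right)} \left(-232\right) = \frac{1}{-21 - \left(6 - 390\right)} \left(-232\right) = \frac{1}{-21 + \left(-6 + 390\right)} \left(-232\right) = \frac{1}{-21 + 384} \left(-232\right) = \frac{1}{363} \left(-232\right) = - \frac{232}{363}$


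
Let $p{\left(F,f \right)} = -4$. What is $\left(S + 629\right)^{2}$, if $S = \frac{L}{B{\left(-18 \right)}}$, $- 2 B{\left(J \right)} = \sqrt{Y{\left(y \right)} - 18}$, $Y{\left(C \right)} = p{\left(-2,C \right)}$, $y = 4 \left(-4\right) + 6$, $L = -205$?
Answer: $\frac{4268001}{11} - \frac{257890 i \sqrt{22}}{11} \approx 3.88 \cdot 10^{5} - 1.0996 \cdot 10^{5} i$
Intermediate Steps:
$y = -10$ ($y = -16 + 6 = -10$)
$Y{\left(C \right)} = -4$
$B{\left(J \right)} = - \frac{i \sqrt{22}}{2}$ ($B{\left(J \right)} = - \frac{\sqrt{-4 - 18}}{2} = - \frac{\sqrt{-22}}{2} = - \frac{i \sqrt{22}}{2}$)
$S = - \frac{205 i \sqrt{22}}{11}$ ($S = - \frac{205}{\left(- \frac{1}{2}\right) i \sqrt{22}} = - 205 \frac{i \sqrt{22}}{11} = - \frac{205 i \sqrt{22}}{11} \approx - 87.412 i$)
$\left(S + 629\right)^{2} = \left(- \frac{205 i \sqrt{22}}{11} + 629\right)^{2} = \left(629 - \frac{205 i \sqrt{22}}{11}\right)^{2}$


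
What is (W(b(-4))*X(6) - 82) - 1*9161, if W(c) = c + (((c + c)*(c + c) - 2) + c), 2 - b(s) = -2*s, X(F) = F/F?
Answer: -9113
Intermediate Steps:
X(F) = 1
b(s) = 2 + 2*s (b(s) = 2 - (-2)*s = 2 + 2*s)
W(c) = -2 + 2*c + 4*c² (W(c) = c + (((2*c)*(2*c) - 2) + c) = c + ((4*c² - 2) + c) = c + ((-2 + 4*c²) + c) = c + (-2 + c + 4*c²) = -2 + 2*c + 4*c²)
(W(b(-4))*X(6) - 82) - 1*9161 = ((-2 + 2*(2 + 2*(-4)) + 4*(2 + 2*(-4))²)*1 - 82) - 1*9161 = ((-2 + 2*(2 - 8) + 4*(2 - 8)²)*1 - 82) - 9161 = ((-2 + 2*(-6) + 4*(-6)²)*1 - 82) - 9161 = ((-2 - 12 + 4*36)*1 - 82) - 9161 = ((-2 - 12 + 144)*1 - 82) - 9161 = (130*1 - 82) - 9161 = (130 - 82) - 9161 = 48 - 9161 = -9113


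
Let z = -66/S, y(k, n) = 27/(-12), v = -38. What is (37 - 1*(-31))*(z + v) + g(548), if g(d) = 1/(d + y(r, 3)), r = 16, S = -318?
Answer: -297333120/115699 ≈ -2569.9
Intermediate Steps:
y(k, n) = -9/4 (y(k, n) = 27*(-1/12) = -9/4)
z = 11/53 (z = -66/(-318) = -66*(-1/318) = 11/53 ≈ 0.20755)
g(d) = 1/(-9/4 + d) (g(d) = 1/(d - 9/4) = 1/(-9/4 + d))
(37 - 1*(-31))*(z + v) + g(548) = (37 - 1*(-31))*(11/53 - 38) + 4/(-9 + 4*548) = (37 + 31)*(-2003/53) + 4/(-9 + 2192) = 68*(-2003/53) + 4/2183 = -136204/53 + 4*(1/2183) = -136204/53 + 4/2183 = -297333120/115699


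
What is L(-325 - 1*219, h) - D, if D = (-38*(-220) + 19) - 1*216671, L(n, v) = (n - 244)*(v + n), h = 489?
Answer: 251632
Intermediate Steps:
L(n, v) = (-244 + n)*(n + v)
D = -208292 (D = (8360 + 19) - 216671 = 8379 - 216671 = -208292)
L(-325 - 1*219, h) - D = ((-325 - 1*219)**2 - 244*(-325 - 1*219) - 244*489 + (-325 - 1*219)*489) - 1*(-208292) = ((-325 - 219)**2 - 244*(-325 - 219) - 119316 + (-325 - 219)*489) + 208292 = ((-544)**2 - 244*(-544) - 119316 - 544*489) + 208292 = (295936 + 132736 - 119316 - 266016) + 208292 = 43340 + 208292 = 251632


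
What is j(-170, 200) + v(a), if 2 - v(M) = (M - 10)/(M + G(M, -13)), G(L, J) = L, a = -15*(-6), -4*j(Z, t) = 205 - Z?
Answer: -3319/36 ≈ -92.194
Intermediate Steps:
j(Z, t) = -205/4 + Z/4 (j(Z, t) = -(205 - Z)/4 = -205/4 + Z/4)
a = 90
v(M) = 2 - (-10 + M)/(2*M) (v(M) = 2 - (M - 10)/(M + M) = 2 - (-10 + M)/(2*M))
j(-170, 200) + v(a) = (-205/4 + (¼)*(-170)) + (3/2 + 5/90) = (-205/4 - 85/2) + (3/2 + 5*(1/90)) = -375/4 + (3/2 + 1/18) = -375/4 + 14/9 = -3319/36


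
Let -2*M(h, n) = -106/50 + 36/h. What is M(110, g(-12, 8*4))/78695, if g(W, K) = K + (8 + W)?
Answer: 493/43282250 ≈ 1.1390e-5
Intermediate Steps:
g(W, K) = 8 + K + W
M(h, n) = 53/50 - 18/h (M(h, n) = -(-106/50 + 36/h)/2 = -(-106*1/50 + 36/h)/2 = -(-53/25 + 36/h)/2 = 53/50 - 18/h)
M(110, g(-12, 8*4))/78695 = (53/50 - 18/110)/78695 = (53/50 - 18*1/110)*(1/78695) = (53/50 - 9/55)*(1/78695) = (493/550)*(1/78695) = 493/43282250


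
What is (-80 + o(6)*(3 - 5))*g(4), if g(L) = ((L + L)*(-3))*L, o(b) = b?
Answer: 8832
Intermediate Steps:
g(L) = -6*L² (g(L) = ((2*L)*(-3))*L = (-6*L)*L = -6*L²)
(-80 + o(6)*(3 - 5))*g(4) = (-80 + 6*(3 - 5))*(-6*4²) = (-80 + 6*(-2))*(-6*16) = (-80 - 12)*(-96) = -92*(-96) = 8832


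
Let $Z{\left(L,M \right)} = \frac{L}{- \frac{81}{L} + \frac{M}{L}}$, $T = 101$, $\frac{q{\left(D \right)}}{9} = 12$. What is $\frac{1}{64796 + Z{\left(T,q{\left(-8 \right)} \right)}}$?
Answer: $\frac{27}{1759693} \approx 1.5344 \cdot 10^{-5}$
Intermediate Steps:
$q{\left(D \right)} = 108$ ($q{\left(D \right)} = 9 \cdot 12 = 108$)
$\frac{1}{64796 + Z{\left(T,q{\left(-8 \right)} \right)}} = \frac{1}{64796 + \frac{101^{2}}{-81 + 108}} = \frac{1}{64796 + \frac{10201}{27}} = \frac{1}{\frac{1759693}{27}} = \frac{27}{1759693}$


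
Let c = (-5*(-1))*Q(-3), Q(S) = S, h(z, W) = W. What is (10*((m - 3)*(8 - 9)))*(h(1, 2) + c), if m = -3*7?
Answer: -3120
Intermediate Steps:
m = -21
c = -15 (c = -5*(-1)*(-3) = 5*(-3) = -15)
(10*((m - 3)*(8 - 9)))*(h(1, 2) + c) = (10*((-21 - 3)*(8 - 9)))*(2 - 15) = (10*(-24*(-1)))*(-13) = (10*24)*(-13) = 240*(-13) = -3120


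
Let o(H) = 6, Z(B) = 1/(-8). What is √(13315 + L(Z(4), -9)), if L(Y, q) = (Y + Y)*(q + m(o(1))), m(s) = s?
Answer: 7*√1087/2 ≈ 115.39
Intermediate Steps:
Z(B) = -⅛
L(Y, q) = 2*Y*(6 + q) (L(Y, q) = (Y + Y)*(q + 6) = (2*Y)*(6 + q) = 2*Y*(6 + q))
√(13315 + L(Z(4), -9)) = √(13315 + 2*(-⅛)*(6 - 9)) = √(13315 + 2*(-⅛)*(-3)) = √(13315 + ¾) = √(53263/4) = 7*√1087/2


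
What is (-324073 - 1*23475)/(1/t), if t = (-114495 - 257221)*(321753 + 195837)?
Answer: 66867013374153120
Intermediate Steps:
t = -192396484440 (t = -371716*517590 = -192396484440)
(-324073 - 1*23475)/(1/t) = (-324073 - 1*23475)/(1/(-192396484440)) = (-324073 - 23475)/(-1/192396484440) = -347548*(-192396484440) = 66867013374153120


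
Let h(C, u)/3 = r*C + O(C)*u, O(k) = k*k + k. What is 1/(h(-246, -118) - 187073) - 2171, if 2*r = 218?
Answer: -46900319246/21603095 ≈ -2171.0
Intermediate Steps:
r = 109 (r = (½)*218 = 109)
O(k) = k + k² (O(k) = k² + k = k + k²)
h(C, u) = 327*C + 3*C*u*(1 + C) (h(C, u) = 3*(109*C + (C*(1 + C))*u) = 3*(109*C + C*u*(1 + C)) = 327*C + 3*C*u*(1 + C))
1/(h(-246, -118) - 187073) - 2171 = 1/(3*(-246)*(109 - 118*(1 - 246)) - 187073) - 2171 = 1/(3*(-246)*(109 - 118*(-245)) - 187073) - 2171 = 1/(3*(-246)*(109 + 28910) - 187073) - 2171 = 1/(3*(-246)*29019 - 187073) - 2171 = 1/(-21416022 - 187073) - 2171 = 1/(-21603095) - 2171 = -1/21603095 - 2171 = -46900319246/21603095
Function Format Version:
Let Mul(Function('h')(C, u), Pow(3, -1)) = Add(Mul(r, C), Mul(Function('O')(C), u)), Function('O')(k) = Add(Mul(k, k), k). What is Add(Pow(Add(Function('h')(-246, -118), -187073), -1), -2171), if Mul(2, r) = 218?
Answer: Rational(-46900319246, 21603095) ≈ -2171.0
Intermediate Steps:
r = 109 (r = Mul(Rational(1, 2), 218) = 109)
Function('O')(k) = Add(k, Pow(k, 2)) (Function('O')(k) = Add(Pow(k, 2), k) = Add(k, Pow(k, 2)))
Function('h')(C, u) = Add(Mul(327, C), Mul(3, C, u, Add(1, C))) (Function('h')(C, u) = Mul(3, Add(Mul(109, C), Mul(Mul(C, Add(1, C)), u))) = Mul(3, Add(Mul(109, C), Mul(C, u, Add(1, C)))) = Add(Mul(327, C), Mul(3, C, u, Add(1, C))))
Add(Pow(Add(Function('h')(-246, -118), -187073), -1), -2171) = Add(Pow(Add(Mul(3, -246, Add(109, Mul(-118, Add(1, -246)))), -187073), -1), -2171) = Add(Pow(Add(Mul(3, -246, Add(109, Mul(-118, -245))), -187073), -1), -2171) = Add(Pow(Add(Mul(3, -246, Add(109, 28910)), -187073), -1), -2171) = Add(Pow(Add(Mul(3, -246, 29019), -187073), -1), -2171) = Add(Pow(Add(-21416022, -187073), -1), -2171) = Add(Pow(-21603095, -1), -2171) = Add(Rational(-1, 21603095), -2171) = Rational(-46900319246, 21603095)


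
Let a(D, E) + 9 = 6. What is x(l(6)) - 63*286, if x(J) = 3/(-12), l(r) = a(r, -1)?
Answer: -72073/4 ≈ -18018.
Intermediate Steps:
a(D, E) = -3 (a(D, E) = -9 + 6 = -3)
l(r) = -3
x(J) = -¼ (x(J) = 3*(-1/12) = -¼)
x(l(6)) - 63*286 = -¼ - 63*286 = -¼ - 18018 = -72073/4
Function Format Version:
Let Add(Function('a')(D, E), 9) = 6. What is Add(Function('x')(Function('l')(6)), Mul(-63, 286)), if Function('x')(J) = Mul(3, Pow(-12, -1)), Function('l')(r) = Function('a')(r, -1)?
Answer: Rational(-72073, 4) ≈ -18018.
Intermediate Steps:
Function('a')(D, E) = -3 (Function('a')(D, E) = Add(-9, 6) = -3)
Function('l')(r) = -3
Function('x')(J) = Rational(-1, 4) (Function('x')(J) = Mul(3, Rational(-1, 12)) = Rational(-1, 4))
Add(Function('x')(Function('l')(6)), Mul(-63, 286)) = Add(Rational(-1, 4), Mul(-63, 286)) = Add(Rational(-1, 4), -18018) = Rational(-72073, 4)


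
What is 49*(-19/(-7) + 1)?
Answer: 182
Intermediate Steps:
49*(-19/(-7) + 1) = 49*(-19*(-⅐) + 1) = 49*(19/7 + 1) = 49*(26/7) = 182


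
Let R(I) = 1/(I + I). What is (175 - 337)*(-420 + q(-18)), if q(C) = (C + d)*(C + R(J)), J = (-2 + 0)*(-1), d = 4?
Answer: 27783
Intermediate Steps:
J = 2 (J = -2*(-1) = 2)
R(I) = 1/(2*I)
q(C) = (4 + C)*(¼ + C) (q(C) = (C + 4)*(C + (½)/2) = (4 + C)*(C + (½)*(½)) = (4 + C)*(C + ¼) = (4 + C)*(¼ + C))
(175 - 337)*(-420 + q(-18)) = (175 - 337)*(-420 + (1 + (-18)² + (17/4)*(-18))) = -162*(-420 + (1 + 324 - 153/2)) = -162*(-420 + 497/2) = -162*(-343/2) = 27783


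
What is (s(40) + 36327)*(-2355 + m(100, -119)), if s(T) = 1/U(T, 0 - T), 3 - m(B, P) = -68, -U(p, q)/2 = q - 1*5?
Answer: -3733690202/45 ≈ -8.2971e+7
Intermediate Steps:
U(p, q) = 10 - 2*q (U(p, q) = -2*(q - 1*5) = -2*(q - 5) = -2*(-5 + q) = 10 - 2*q)
m(B, P) = 71 (m(B, P) = 3 - 1*(-68) = 3 + 68 = 71)
s(T) = 1/(10 + 2*T) (s(T) = 1/(10 - 2*(0 - T)) = 1/(10 - (-2)*T) = 1/(10 + 2*T))
(s(40) + 36327)*(-2355 + m(100, -119)) = (1/(2*(5 + 40)) + 36327)*(-2355 + 71) = ((½)/45 + 36327)*(-2284) = ((½)*(1/45) + 36327)*(-2284) = (1/90 + 36327)*(-2284) = (3269431/90)*(-2284) = -3733690202/45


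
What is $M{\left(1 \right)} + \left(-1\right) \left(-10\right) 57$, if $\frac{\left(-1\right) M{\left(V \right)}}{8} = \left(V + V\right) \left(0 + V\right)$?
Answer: $554$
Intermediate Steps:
$M{\left(V \right)} = - 16 V^{2}$ ($M{\left(V \right)} = - 8 \left(V + V\right) \left(0 + V\right) = - 8 \cdot 2 V V = - 8 \cdot 2 V^{2} = - 16 V^{2}$)
$M{\left(1 \right)} + \left(-1\right) \left(-10\right) 57 = - 16 \cdot 1^{2} + \left(-1\right) \left(-10\right) 57 = \left(-16\right) 1 + 10 \cdot 57 = -16 + 570 = 554$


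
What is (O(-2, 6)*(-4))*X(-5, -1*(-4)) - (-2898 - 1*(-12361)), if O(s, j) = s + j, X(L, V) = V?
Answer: -9527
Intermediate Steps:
O(s, j) = j + s
(O(-2, 6)*(-4))*X(-5, -1*(-4)) - (-2898 - 1*(-12361)) = ((6 - 2)*(-4))*(-1*(-4)) - (-2898 - 1*(-12361)) = (4*(-4))*4 - (-2898 + 12361) = -16*4 - 1*9463 = -64 - 9463 = -9527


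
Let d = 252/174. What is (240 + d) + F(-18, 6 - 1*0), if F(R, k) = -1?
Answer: 6973/29 ≈ 240.45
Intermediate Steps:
d = 42/29 (d = 252*(1/174) = 42/29 ≈ 1.4483)
(240 + d) + F(-18, 6 - 1*0) = (240 + 42/29) - 1 = 7002/29 - 1 = 6973/29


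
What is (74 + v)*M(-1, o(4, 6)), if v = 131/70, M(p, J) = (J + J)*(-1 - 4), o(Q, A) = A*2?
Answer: -63732/7 ≈ -9104.6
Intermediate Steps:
o(Q, A) = 2*A
M(p, J) = -10*J (M(p, J) = (2*J)*(-5) = -10*J)
v = 131/70 (v = 131*(1/70) = 131/70 ≈ 1.8714)
(74 + v)*M(-1, o(4, 6)) = (74 + 131/70)*(-20*6) = 5311*(-10*12)/70 = (5311/70)*(-120) = -63732/7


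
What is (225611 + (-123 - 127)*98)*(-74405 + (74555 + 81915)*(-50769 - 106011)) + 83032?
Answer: -4933542631873523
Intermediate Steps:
(225611 + (-123 - 127)*98)*(-74405 + (74555 + 81915)*(-50769 - 106011)) + 83032 = (225611 - 250*98)*(-74405 + 156470*(-156780)) + 83032 = (225611 - 24500)*(-74405 - 24531366600) + 83032 = 201111*(-24531441005) + 83032 = -4933542631956555 + 83032 = -4933542631873523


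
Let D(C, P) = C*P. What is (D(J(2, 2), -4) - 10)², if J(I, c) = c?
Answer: 324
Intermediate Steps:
(D(J(2, 2), -4) - 10)² = (2*(-4) - 10)² = (-8 - 10)² = (-18)² = 324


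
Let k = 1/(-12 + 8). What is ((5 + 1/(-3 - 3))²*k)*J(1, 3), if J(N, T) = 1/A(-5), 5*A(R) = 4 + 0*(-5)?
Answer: -4205/576 ≈ -7.3003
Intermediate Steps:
A(R) = ⅘ (A(R) = (4 + 0*(-5))/5 = (4 + 0)/5 = (⅕)*4 = ⅘)
k = -¼ (k = 1/(-4) = -¼ ≈ -0.25000)
J(N, T) = 5/4 (J(N, T) = 1/(⅘) = 5/4)
((5 + 1/(-3 - 3))²*k)*J(1, 3) = ((5 + 1/(-3 - 3))²*(-¼))*(5/4) = ((5 + 1/(-6))²*(-¼))*(5/4) = ((5 - ⅙)²*(-¼))*(5/4) = ((29/6)²*(-¼))*(5/4) = ((841/36)*(-¼))*(5/4) = -841/144*5/4 = -4205/576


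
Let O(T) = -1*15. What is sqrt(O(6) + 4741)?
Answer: sqrt(4726) ≈ 68.746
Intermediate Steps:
O(T) = -15
sqrt(O(6) + 4741) = sqrt(-15 + 4741) = sqrt(4726)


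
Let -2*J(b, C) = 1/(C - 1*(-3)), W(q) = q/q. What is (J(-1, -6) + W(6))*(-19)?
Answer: -133/6 ≈ -22.167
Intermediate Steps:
W(q) = 1
J(b, C) = -1/(2*(3 + C)) (J(b, C) = -1/(2*(C - 1*(-3))) = -1/(2*(C + 3)) = -1/(2*(3 + C)))
(J(-1, -6) + W(6))*(-19) = (-1/(6 + 2*(-6)) + 1)*(-19) = (-1/(6 - 12) + 1)*(-19) = (-1/(-6) + 1)*(-19) = (-1*(-⅙) + 1)*(-19) = (⅙ + 1)*(-19) = (7/6)*(-19) = -133/6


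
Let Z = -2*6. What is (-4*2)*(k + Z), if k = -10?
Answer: 176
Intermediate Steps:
Z = -12
(-4*2)*(k + Z) = (-4*2)*(-10 - 12) = -8*(-22) = 176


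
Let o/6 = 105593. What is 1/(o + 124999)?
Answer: 1/758557 ≈ 1.3183e-6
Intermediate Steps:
o = 633558 (o = 6*105593 = 633558)
1/(o + 124999) = 1/(633558 + 124999) = 1/758557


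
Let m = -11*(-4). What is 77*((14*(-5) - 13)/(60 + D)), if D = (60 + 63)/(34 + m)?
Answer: -166166/1601 ≈ -103.79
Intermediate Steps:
m = 44
D = 41/26 (D = (60 + 63)/(34 + 44) = 123/78 = 123*(1/78) = 41/26 ≈ 1.5769)
77*((14*(-5) - 13)/(60 + D)) = 77*((14*(-5) - 13)/(60 + 41/26)) = 77*((-70 - 13)/(1601/26)) = 77*(-83*26/1601) = 77*(-2158/1601) = -166166/1601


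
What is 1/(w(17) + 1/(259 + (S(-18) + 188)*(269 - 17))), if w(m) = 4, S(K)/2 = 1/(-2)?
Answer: 47383/189533 ≈ 0.25000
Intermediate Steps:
S(K) = -1 (S(K) = 2/(-2) = 2*(-½) = -1)
1/(w(17) + 1/(259 + (S(-18) + 188)*(269 - 17))) = 1/(4 + 1/(259 + (-1 + 188)*(269 - 17))) = 1/(4 + 1/(259 + 187*252)) = 1/(4 + 1/(259 + 47124)) = 1/(4 + 1/47383) = 1/(189533/47383) = 47383/189533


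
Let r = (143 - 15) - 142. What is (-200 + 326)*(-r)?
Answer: 1764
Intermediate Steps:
r = -14 (r = 128 - 142 = -14)
(-200 + 326)*(-r) = (-200 + 326)*(-1*(-14)) = 126*14 = 1764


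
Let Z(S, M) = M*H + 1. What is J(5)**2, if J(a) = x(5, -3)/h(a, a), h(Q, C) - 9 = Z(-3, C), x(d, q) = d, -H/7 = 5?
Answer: 1/1089 ≈ 0.00091827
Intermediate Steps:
H = -35 (H = -7*5 = -35)
Z(S, M) = 1 - 35*M (Z(S, M) = M*(-35) + 1 = -35*M + 1 = 1 - 35*M)
h(Q, C) = 10 - 35*C (h(Q, C) = 9 + (1 - 35*C) = 10 - 35*C)
J(a) = 5/(10 - 35*a)
J(5)**2 = (-1/(-2 + 7*5))**2 = (-1/(-2 + 35))**2 = (-1/33)**2 = 1/1089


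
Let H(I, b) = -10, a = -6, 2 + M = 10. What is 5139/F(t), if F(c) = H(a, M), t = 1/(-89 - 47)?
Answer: -5139/10 ≈ -513.90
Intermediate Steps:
M = 8 (M = -2 + 10 = 8)
t = -1/136 (t = 1/(-136) = -1/136 ≈ -0.0073529)
F(c) = -10
5139/F(t) = 5139/(-10) = 5139*(-1/10) = -5139/10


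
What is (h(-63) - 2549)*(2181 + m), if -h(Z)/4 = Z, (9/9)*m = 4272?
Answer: -14822541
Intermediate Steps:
m = 4272
h(Z) = -4*Z
(h(-63) - 2549)*(2181 + m) = (-4*(-63) - 2549)*(2181 + 4272) = (252 - 2549)*6453 = -2297*6453 = -14822541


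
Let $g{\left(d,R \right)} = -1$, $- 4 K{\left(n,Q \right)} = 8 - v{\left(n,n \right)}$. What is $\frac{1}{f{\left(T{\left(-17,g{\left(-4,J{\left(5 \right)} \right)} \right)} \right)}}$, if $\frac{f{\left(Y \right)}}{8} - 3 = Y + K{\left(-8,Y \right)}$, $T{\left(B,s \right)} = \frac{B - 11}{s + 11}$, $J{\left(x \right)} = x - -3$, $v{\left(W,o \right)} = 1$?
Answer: $- \frac{5}{62} \approx -0.080645$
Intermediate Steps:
$J{\left(x \right)} = 3 + x$ ($J{\left(x \right)} = x + 3 = 3 + x$)
$K{\left(n,Q \right)} = - \frac{7}{4}$ ($K{\left(n,Q \right)} = - \frac{8 - 1}{4} = \left(- \frac{1}{4}\right) 7 = - \frac{7}{4}$)
$T{\left(B,s \right)} = \frac{-11 + B}{11 + s}$
$f{\left(Y \right)} = 10 + 8 Y$ ($f{\left(Y \right)} = 24 + 8 \left(Y - \frac{7}{4}\right) = 24 + 8 \left(- \frac{7}{4} + Y\right) = 24 + \left(-14 + 8 Y\right) = 10 + 8 Y$)
$\frac{1}{f{\left(T{\left(-17,g{\left(-4,J{\left(5 \right)} \right)} \right)} \right)}} = \frac{1}{10 + 8 \frac{-11 - 17}{11 - 1}} = \frac{1}{10 + 8 \cdot \frac{1}{10} \left(-28\right)} = \frac{1}{10 + 8 \left(- \frac{14}{5}\right)} = \frac{1}{10 - \frac{112}{5}} = \frac{1}{- \frac{62}{5}} = - \frac{5}{62}$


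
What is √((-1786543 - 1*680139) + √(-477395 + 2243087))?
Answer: √(-2466682 + 6*√49047) ≈ 1570.1*I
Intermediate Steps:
√((-1786543 - 1*680139) + √(-477395 + 2243087)) = √((-1786543 - 680139) + √1765692) = √(-2466682 + 6*√49047)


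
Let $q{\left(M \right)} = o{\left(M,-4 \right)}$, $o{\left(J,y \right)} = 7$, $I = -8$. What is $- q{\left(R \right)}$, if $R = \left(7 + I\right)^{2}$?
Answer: $-7$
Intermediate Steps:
$R = 1$ ($R = \left(7 - 8\right)^{2} = \left(-1\right)^{2} = 1$)
$q{\left(M \right)} = 7$
$- q{\left(R \right)} = \left(-1\right) 7 = -7$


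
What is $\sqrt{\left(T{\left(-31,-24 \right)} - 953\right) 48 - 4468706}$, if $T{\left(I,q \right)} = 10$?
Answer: $i \sqrt{4513970} \approx 2124.6 i$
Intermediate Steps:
$\sqrt{\left(T{\left(-31,-24 \right)} - 953\right) 48 - 4468706} = \sqrt{\left(10 - 953\right) 48 - 4468706} = \sqrt{\left(-943\right) 48 - 4468706} = \sqrt{-45264 - 4468706} = \sqrt{-4513970} = i \sqrt{4513970}$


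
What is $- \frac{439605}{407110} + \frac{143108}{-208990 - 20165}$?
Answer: $- \frac{31799676331}{18658258410} \approx -1.7043$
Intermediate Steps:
$- \frac{439605}{407110} + \frac{143108}{-208990 - 20165} = \left(-439605\right) \frac{1}{407110} + \frac{143108}{-229155} = - \frac{87921}{81422} + 143108 \left(- \frac{1}{229155}\right) = - \frac{87921}{81422} - \frac{143108}{229155} = - \frac{31799676331}{18658258410}$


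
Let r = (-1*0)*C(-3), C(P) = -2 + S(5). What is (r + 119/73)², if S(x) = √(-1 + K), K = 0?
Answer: 14161/5329 ≈ 2.6573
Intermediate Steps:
S(x) = I (S(x) = √(-1 + 0) = √(-1) = I)
C(P) = -2 + I
r = 0 (r = (-1*0)*(-2 + I) = 0*(-2 + I) = 0)
(r + 119/73)² = (0 + 119/73)² = (119/73)² = 14161/5329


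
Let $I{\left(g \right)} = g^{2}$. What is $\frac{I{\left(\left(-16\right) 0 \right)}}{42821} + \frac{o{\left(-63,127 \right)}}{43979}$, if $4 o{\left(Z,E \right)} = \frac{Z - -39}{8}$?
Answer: $- \frac{3}{175916} \approx -1.7054 \cdot 10^{-5}$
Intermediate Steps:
$o{\left(Z,E \right)} = \frac{39}{32} + \frac{Z}{32}$ ($o{\left(Z,E \right)} = \frac{\left(Z - -39\right) \frac{1}{8}}{4} = \frac{\left(Z + 39\right) \frac{1}{8}}{4} = \frac{\left(39 + Z\right) \frac{1}{8}}{4} = \frac{\frac{39}{8} + \frac{Z}{8}}{4} = \frac{39}{32} + \frac{Z}{32}$)
$\frac{I{\left(\left(-16\right) 0 \right)}}{42821} + \frac{o{\left(-63,127 \right)}}{43979} = \frac{\left(\left(-16\right) 0\right)^{2}}{42821} + \frac{\frac{39}{32} + \frac{1}{32} \left(-63\right)}{43979} = 0^{2} \cdot \frac{1}{42821} + \left(\frac{39}{32} - \frac{63}{32}\right) \frac{1}{43979} = 0 \cdot \frac{1}{42821} - \frac{3}{175916} = 0 - \frac{3}{175916} = - \frac{3}{175916}$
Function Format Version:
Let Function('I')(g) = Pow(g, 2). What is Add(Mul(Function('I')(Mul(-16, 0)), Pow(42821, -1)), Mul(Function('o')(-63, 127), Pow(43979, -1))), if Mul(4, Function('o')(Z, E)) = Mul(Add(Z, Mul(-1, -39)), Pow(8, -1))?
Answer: Rational(-3, 175916) ≈ -1.7054e-5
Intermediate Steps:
Function('o')(Z, E) = Add(Rational(39, 32), Mul(Rational(1, 32), Z)) (Function('o')(Z, E) = Mul(Rational(1, 4), Mul(Add(Z, Mul(-1, -39)), Pow(8, -1))) = Mul(Rational(1, 4), Mul(Add(Z, 39), Rational(1, 8))) = Mul(Rational(1, 4), Mul(Add(39, Z), Rational(1, 8))) = Mul(Rational(1, 4), Add(Rational(39, 8), Mul(Rational(1, 8), Z))) = Add(Rational(39, 32), Mul(Rational(1, 32), Z)))
Add(Mul(Function('I')(Mul(-16, 0)), Pow(42821, -1)), Mul(Function('o')(-63, 127), Pow(43979, -1))) = Add(Mul(Pow(Mul(-16, 0), 2), Pow(42821, -1)), Mul(Add(Rational(39, 32), Mul(Rational(1, 32), -63)), Pow(43979, -1))) = Add(Mul(Pow(0, 2), Rational(1, 42821)), Mul(Add(Rational(39, 32), Rational(-63, 32)), Rational(1, 43979))) = Add(Mul(0, Rational(1, 42821)), Mul(Rational(-3, 4), Rational(1, 43979))) = Add(0, Rational(-3, 175916)) = Rational(-3, 175916)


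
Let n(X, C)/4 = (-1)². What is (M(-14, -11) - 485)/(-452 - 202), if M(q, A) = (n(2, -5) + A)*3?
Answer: 253/327 ≈ 0.77370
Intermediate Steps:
n(X, C) = 4 (n(X, C) = 4*(-1)² = 4*1 = 4)
M(q, A) = 12 + 3*A (M(q, A) = (4 + A)*3 = 12 + 3*A)
(M(-14, -11) - 485)/(-452 - 202) = ((12 + 3*(-11)) - 485)/(-452 - 202) = ((12 - 33) - 485)/(-654) = (-21 - 485)*(-1/654) = -506*(-1/654) = 253/327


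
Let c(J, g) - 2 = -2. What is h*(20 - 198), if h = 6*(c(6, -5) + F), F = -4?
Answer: 4272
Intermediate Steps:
c(J, g) = 0 (c(J, g) = 2 - 2 = 0)
h = -24 (h = 6*(0 - 4) = 6*(-4) = -24)
h*(20 - 198) = -24*(20 - 198) = -24*(-178) = 4272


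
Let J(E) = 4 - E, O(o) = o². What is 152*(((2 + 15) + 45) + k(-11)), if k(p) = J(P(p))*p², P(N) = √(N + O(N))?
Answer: 82992 - 18392*√110 ≈ -1.0990e+5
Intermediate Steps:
P(N) = √(N + N²)
k(p) = p²*(4 - √(p*(1 + p))) (k(p) = (4 - √(p*(1 + p)))*p² = p²*(4 - √(p*(1 + p))))
152*(((2 + 15) + 45) + k(-11)) = 152*(((2 + 15) + 45) + (-11)²*(4 - √(-11*(1 - 11)))) = 152*((17 + 45) + 121*(4 - √(-11*(-10)))) = 152*(62 + 121*(4 - √110)) = 152*(62 + (484 - 121*√110)) = 152*(546 - 121*√110) = 82992 - 18392*√110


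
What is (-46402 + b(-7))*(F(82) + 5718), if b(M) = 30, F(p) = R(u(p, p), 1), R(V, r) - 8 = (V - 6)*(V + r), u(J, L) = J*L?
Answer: -2095285246672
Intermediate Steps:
R(V, r) = 8 + (-6 + V)*(V + r) (R(V, r) = 8 + (V - 6)*(V + r) = 8 + (-6 + V)*(V + r))
F(p) = 2 + p⁴ - 5*p² (F(p) = 8 + (p*p)² - 6*p*p - 6*1 + (p*p)*1 = 8 + (p²)² - 6*p² - 6 + p²*1 = 8 + p⁴ - 6*p² - 6 + p² = 2 + p⁴ - 5*p²)
(-46402 + b(-7))*(F(82) + 5718) = (-46402 + 30)*((2 + 82⁴ - 5*82²) + 5718) = -46372*((2 + 45212176 - 5*6724) + 5718) = -46372*((2 + 45212176 - 33620) + 5718) = -46372*(45178558 + 5718) = -46372*45184276 = -2095285246672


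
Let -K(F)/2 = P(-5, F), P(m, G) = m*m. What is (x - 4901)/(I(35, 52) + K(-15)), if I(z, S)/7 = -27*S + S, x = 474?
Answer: 4427/9514 ≈ 0.46531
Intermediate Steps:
I(z, S) = -182*S (I(z, S) = 7*(-27*S + S) = 7*(-26*S) = -182*S)
P(m, G) = m**2
K(F) = -50 (K(F) = -2*(-5)**2 = -2*25 = -50)
(x - 4901)/(I(35, 52) + K(-15)) = (474 - 4901)/(-182*52 - 50) = -4427/(-9464 - 50) = -4427/(-9514) = -4427*(-1/9514) = 4427/9514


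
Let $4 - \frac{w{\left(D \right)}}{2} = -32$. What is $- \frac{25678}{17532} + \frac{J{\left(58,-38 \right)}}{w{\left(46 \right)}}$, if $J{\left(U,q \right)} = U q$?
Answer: $- \frac{140588}{4383} \approx -32.076$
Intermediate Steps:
$w{\left(D \right)} = 72$ ($w{\left(D \right)} = 8 - -64 = 8 + 64 = 72$)
$- \frac{25678}{17532} + \frac{J{\left(58,-38 \right)}}{w{\left(46 \right)}} = - \frac{25678}{17532} + \frac{58 \left(-38\right)}{72} = \left(-25678\right) \frac{1}{17532} - \frac{551}{18} = - \frac{12839}{8766} - \frac{551}{18} = - \frac{140588}{4383}$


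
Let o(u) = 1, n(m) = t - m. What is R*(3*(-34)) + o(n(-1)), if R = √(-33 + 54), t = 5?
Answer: 1 - 102*√21 ≈ -466.42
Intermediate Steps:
n(m) = 5 - m
R = √21 ≈ 4.5826
R*(3*(-34)) + o(n(-1)) = √21*(3*(-34)) + 1 = √21*(-102) + 1 = -102*√21 + 1 = 1 - 102*√21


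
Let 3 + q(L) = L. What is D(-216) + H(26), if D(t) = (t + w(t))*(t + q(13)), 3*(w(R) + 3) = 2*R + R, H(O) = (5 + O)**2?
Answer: 90571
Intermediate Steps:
q(L) = -3 + L
w(R) = -3 + R (w(R) = -3 + (2*R + R)/3 = -3 + (3*R)/3 = -3 + R)
D(t) = (-3 + 2*t)*(10 + t) (D(t) = (t + (-3 + t))*(t + (-3 + 13)) = (-3 + 2*t)*(t + 10) = (-3 + 2*t)*(10 + t))
D(-216) + H(26) = (-30 + 2*(-216)**2 + 17*(-216)) + (5 + 26)**2 = (-30 + 2*46656 - 3672) + 31**2 = (-30 + 93312 - 3672) + 961 = 89610 + 961 = 90571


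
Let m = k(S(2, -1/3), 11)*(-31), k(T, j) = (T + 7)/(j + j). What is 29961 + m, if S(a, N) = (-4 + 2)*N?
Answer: 1976713/66 ≈ 29950.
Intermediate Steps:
S(a, N) = -2*N
k(T, j) = (7 + T)/(2*j) (k(T, j) = (7 + T)/((2*j)) = (7 + T)*(1/(2*j)) = (7 + T)/(2*j))
m = -713/66 (m = ((1/2)*(7 - (-2)/3)/11)*(-31) = ((1/2)*(1/11)*(7 - (-2)/3))*(-31) = ((1/2)*(1/11)*(7 - 2*(-1/3)))*(-31) = ((1/2)*(1/11)*(7 + 2/3))*(-31) = ((1/2)*(1/11)*(23/3))*(-31) = (23/66)*(-31) = -713/66 ≈ -10.803)
29961 + m = 29961 - 713/66 = 1976713/66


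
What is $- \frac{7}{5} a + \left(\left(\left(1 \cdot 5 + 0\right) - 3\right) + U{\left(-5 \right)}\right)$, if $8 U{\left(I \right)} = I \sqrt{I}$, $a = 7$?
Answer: $- \frac{39}{5} - \frac{5 i \sqrt{5}}{8} \approx -7.8 - 1.3975 i$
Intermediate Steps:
$U{\left(I \right)} = \frac{I^{\frac{3}{2}}}{8}$ ($U{\left(I \right)} = \frac{I \sqrt{I}}{8} = \frac{I^{\frac{3}{2}}}{8}$)
$- \frac{7}{5} a + \left(\left(\left(1 \cdot 5 + 0\right) - 3\right) + U{\left(-5 \right)}\right) = - \frac{7}{5} \cdot 7 + \left(\left(\left(1 \cdot 5 + 0\right) - 3\right) + \frac{\left(-5\right)^{\frac{3}{2}}}{8}\right) = \left(-7\right) \frac{1}{5} \cdot 7 + \left(\left(\left(5 + 0\right) - 3\right) + \frac{\left(-5\right) i \sqrt{5}}{8}\right) = \left(- \frac{7}{5}\right) 7 + \left(\left(5 - 3\right) - \frac{5 i \sqrt{5}}{8}\right) = - \frac{49}{5} + \left(2 - \frac{5 i \sqrt{5}}{8}\right) = - \frac{39}{5} - \frac{5 i \sqrt{5}}{8}$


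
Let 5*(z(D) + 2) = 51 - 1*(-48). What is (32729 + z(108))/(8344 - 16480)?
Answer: -27289/6780 ≈ -4.0249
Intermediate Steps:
z(D) = 89/5 (z(D) = -2 + (51 - 1*(-48))/5 = -2 + (51 + 48)/5 = -2 + (1/5)*99 = -2 + 99/5 = 89/5)
(32729 + z(108))/(8344 - 16480) = (32729 + 89/5)/(8344 - 16480) = (163734/5)/(-8136) = (163734/5)*(-1/8136) = -27289/6780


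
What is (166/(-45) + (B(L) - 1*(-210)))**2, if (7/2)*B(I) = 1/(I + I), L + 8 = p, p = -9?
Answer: 1220474772001/28676025 ≈ 42561.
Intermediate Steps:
L = -17 (L = -8 - 9 = -17)
B(I) = 1/(7*I) (B(I) = 2/(7*(I + I)) = 2/(7*((2*I))) = 2*(1/(2*I))/7 = 1/(7*I))
(166/(-45) + (B(L) - 1*(-210)))**2 = (166/(-45) + ((1/7)/(-17) - 1*(-210)))**2 = (166*(-1/45) + ((1/7)*(-1/17) + 210))**2 = (-166/45 + (-1/119 + 210))**2 = (-166/45 + 24989/119)**2 = (1104751/5355)**2 = 1220474772001/28676025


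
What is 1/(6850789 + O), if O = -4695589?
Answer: 1/2155200 ≈ 4.6399e-7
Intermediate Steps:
1/(6850789 + O) = 1/(6850789 - 4695589) = 1/2155200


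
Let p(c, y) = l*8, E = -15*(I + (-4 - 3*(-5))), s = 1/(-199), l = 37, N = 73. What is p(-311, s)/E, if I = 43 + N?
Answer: -296/1905 ≈ -0.15538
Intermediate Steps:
I = 116 (I = 43 + 73 = 116)
s = -1/199 ≈ -0.0050251
E = -1905 (E = -15*(116 + (-4 - 3*(-5))) = -15*(116 + (-4 + 15)) = -15*(116 + 11) = -15*127 = -1905)
p(c, y) = 296 (p(c, y) = 37*8 = 296)
p(-311, s)/E = 296/(-1905) = 296*(-1/1905) = -296/1905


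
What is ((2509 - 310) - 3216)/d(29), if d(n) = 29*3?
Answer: -339/29 ≈ -11.690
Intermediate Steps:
d(n) = 87
((2509 - 310) - 3216)/d(29) = ((2509 - 310) - 3216)/87 = (2199 - 3216)*(1/87) = -1017*1/87 = -339/29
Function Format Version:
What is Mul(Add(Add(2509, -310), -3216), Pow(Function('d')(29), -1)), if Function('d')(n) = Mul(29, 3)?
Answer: Rational(-339, 29) ≈ -11.690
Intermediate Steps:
Function('d')(n) = 87
Mul(Add(Add(2509, -310), -3216), Pow(Function('d')(29), -1)) = Mul(Add(Add(2509, -310), -3216), Pow(87, -1)) = Mul(Add(2199, -3216), Rational(1, 87)) = Mul(-1017, Rational(1, 87)) = Rational(-339, 29)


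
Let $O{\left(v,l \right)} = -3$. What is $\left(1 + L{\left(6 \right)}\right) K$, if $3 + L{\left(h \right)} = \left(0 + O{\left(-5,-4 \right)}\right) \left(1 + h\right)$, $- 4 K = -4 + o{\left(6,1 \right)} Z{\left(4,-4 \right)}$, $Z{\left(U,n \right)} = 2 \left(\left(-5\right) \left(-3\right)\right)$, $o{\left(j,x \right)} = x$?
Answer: $\frac{299}{2} \approx 149.5$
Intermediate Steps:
$Z{\left(U,n \right)} = 30$ ($Z{\left(U,n \right)} = 2 \cdot 15 = 30$)
$K = - \frac{13}{2}$ ($K = - \frac{-4 + 1 \cdot 30}{4} = - \frac{-4 + 30}{4} = \left(- \frac{1}{4}\right) 26 = - \frac{13}{2} \approx -6.5$)
$L{\left(h \right)} = -6 - 3 h$ ($L{\left(h \right)} = -3 + \left(0 - 3\right) \left(1 + h\right) = -3 - 3 \left(1 + h\right) = -3 - \left(3 + 3 h\right) = -6 - 3 h$)
$\left(1 + L{\left(6 \right)}\right) K = \left(1 - 24\right) \left(- \frac{13}{2}\right) = \left(-23\right) \left(- \frac{13}{2}\right) = \frac{299}{2}$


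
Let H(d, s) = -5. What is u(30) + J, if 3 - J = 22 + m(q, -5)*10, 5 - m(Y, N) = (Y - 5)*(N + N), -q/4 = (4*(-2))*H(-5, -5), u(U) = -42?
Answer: 16389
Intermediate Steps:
q = -160 (q = -4*4*(-2)*(-5) = -(-32)*(-5) = -4*40 = -160)
m(Y, N) = 5 - 2*N*(-5 + Y) (m(Y, N) = 5 - (Y - 5)*(N + N) = 5 - (-5 + Y)*2*N = 5 - 2*N*(-5 + Y))
J = 16431 (J = 3 - (22 + (5 + 10*(-5) - 2*(-5)*(-160))*10) = 3 - (22 + (5 - 50 - 1600)*10) = 3 - (22 - 1645*10) = 3 - (22 - 16450) = 3 - 1*(-16428) = 3 + 16428 = 16431)
u(30) + J = -42 + 16431 = 16389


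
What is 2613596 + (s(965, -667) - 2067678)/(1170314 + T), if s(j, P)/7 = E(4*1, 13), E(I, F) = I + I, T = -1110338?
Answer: 78375483037/29988 ≈ 2.6136e+6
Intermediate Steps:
E(I, F) = 2*I
s(j, P) = 56 (s(j, P) = 7*(2*(4*1)) = 7*(2*4) = 7*8 = 56)
2613596 + (s(965, -667) - 2067678)/(1170314 + T) = 2613596 + (56 - 2067678)/(1170314 - 1110338) = 2613596 - 2067622/59976 = 2613596 - 2067622*1/59976 = 2613596 - 1033811/29988 = 78375483037/29988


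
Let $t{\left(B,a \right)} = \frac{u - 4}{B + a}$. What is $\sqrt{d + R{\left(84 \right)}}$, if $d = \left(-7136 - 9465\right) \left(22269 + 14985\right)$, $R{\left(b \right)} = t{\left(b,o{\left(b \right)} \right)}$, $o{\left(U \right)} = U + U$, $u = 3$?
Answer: $\frac{i \sqrt{1090952245663}}{42} \approx 24869.0 i$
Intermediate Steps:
$o{\left(U \right)} = 2 U$
$t{\left(B,a \right)} = - \frac{1}{B + a}$ ($t{\left(B,a \right)} = \frac{3 - 4}{B + a} = - \frac{1}{B + a}$)
$R{\left(b \right)} = - \frac{1}{3 b}$ ($R{\left(b \right)} = - \frac{1}{b + 2 b} = - \frac{1}{3 b}$)
$d = -618453654$ ($d = \left(-16601\right) 37254 = -618453654$)
$\sqrt{d + R{\left(84 \right)}} = \sqrt{-618453654 - \frac{1}{3 \cdot 84}} = \sqrt{-618453654 - \frac{1}{252}} = \sqrt{- \frac{155850320809}{252}} = \frac{i \sqrt{1090952245663}}{42}$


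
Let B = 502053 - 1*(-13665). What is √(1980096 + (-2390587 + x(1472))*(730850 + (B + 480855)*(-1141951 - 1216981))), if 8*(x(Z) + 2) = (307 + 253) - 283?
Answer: √22479312323512450339/2 ≈ 2.3706e+9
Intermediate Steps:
B = 515718 (B = 502053 + 13665 = 515718)
x(Z) = 261/8 (x(Z) = -2 + ((307 + 253) - 283)/8 = -2 + (560 - 283)/8 = -2 + (⅛)*277 = -2 + 277/8 = 261/8)
√(1980096 + (-2390587 + x(1472))*(730850 + (B + 480855)*(-1141951 - 1216981))) = √(1980096 + (-2390587 + 261/8)*(730850 + (515718 + 480855)*(-1141951 - 1216981))) = √(1980096 - 19124435*(730850 + 996573*(-2358932))/8) = √(1980096 - 19124435*(730850 - 2350847940036)/8) = √(1980096 - 19124435/8*(-2350847209186)) = √(1980096 + 22479312323504529955/4) = √(22479312323512450339/4) = √22479312323512450339/2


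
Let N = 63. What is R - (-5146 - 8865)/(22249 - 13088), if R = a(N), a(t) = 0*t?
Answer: 14011/9161 ≈ 1.5294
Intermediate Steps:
a(t) = 0
R = 0
R - (-5146 - 8865)/(22249 - 13088) = 0 - (-5146 - 8865)/(22249 - 13088) = 0 - (-14011)/9161 = 0 - 1*(-14011/9161) = 0 + 14011/9161 = 14011/9161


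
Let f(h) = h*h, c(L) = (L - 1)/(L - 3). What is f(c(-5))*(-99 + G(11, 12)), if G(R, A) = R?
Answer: -99/2 ≈ -49.500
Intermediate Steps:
c(L) = (-1 + L)/(-3 + L)
f(h) = h²
f(c(-5))*(-99 + G(11, 12)) = ((-1 - 5)/(-3 - 5))²*(-99 + 11) = (-6/(-8))²*(-88) = (-⅛*(-6))²*(-88) = (¾)²*(-88) = (9/16)*(-88) = -99/2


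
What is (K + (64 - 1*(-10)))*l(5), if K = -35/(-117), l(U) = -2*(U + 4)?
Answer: -17386/13 ≈ -1337.4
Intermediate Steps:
l(U) = -8 - 2*U (l(U) = -2*(4 + U) = -8 - 2*U)
K = 35/117 (K = -35*(-1/117) = 35/117 ≈ 0.29915)
(K + (64 - 1*(-10)))*l(5) = (35/117 + (64 - 1*(-10)))*(-8 - 2*5) = (35/117 + (64 + 10))*(-8 - 10) = (35/117 + 74)*(-18) = (8693/117)*(-18) = -17386/13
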